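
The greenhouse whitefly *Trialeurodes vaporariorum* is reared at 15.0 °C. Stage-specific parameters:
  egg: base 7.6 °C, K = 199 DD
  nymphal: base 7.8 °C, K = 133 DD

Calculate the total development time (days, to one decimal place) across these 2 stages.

45.4 days

egg: 199 / (15.0 − 7.6) = 199 / 7.4 = 26.892 d.
nymphal: 133 / (15.0 − 7.8) = 133 / 7.2 = 18.472 d.
Sum = 45.364 ≈ 45.4 days.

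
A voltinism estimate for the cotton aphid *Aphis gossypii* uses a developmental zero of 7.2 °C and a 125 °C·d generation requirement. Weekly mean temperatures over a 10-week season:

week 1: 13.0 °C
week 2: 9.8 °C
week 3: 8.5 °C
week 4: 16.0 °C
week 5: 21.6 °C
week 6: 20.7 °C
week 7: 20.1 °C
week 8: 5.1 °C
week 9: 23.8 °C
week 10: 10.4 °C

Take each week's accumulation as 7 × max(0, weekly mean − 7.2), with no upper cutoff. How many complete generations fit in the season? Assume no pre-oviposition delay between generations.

Weekly DD (7 × max(0, T̄ − 7.2)): 40.6, 18.2, 9.1, 61.6, 100.8, 94.5, 90.3, 0.0, 116.2, 22.4.
Season total = 553.7 DD.
Complete generations = ⌊553.7 / 125⌋ = 4.

4 generations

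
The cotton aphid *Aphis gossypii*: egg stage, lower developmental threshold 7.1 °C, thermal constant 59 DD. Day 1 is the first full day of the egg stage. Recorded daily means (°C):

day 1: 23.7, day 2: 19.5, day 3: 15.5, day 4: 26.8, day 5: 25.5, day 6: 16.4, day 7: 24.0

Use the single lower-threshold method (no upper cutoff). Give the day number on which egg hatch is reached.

day 5

Daily DD above 7.1 °C: 16.6, 12.4, 8.4, 19.7, 18.4, 9.3, 16.9.
Cumulative: 16.6, 29.0, 37.4, 57.1, 75.5, 84.8, 101.7.
The total first reaches 59 DD on day 5.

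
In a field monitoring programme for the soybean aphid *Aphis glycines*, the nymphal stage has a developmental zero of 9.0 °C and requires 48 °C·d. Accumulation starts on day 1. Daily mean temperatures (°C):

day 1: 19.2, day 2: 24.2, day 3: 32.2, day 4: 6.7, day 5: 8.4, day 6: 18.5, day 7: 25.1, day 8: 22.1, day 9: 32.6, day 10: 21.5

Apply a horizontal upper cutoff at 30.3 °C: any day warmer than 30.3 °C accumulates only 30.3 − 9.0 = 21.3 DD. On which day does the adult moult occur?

day 6

Daily DD above 9.0 °C (capped at 21.3): 10.2, 15.2, 21.3, 0.0, 0.0, 9.5, 16.1, 13.1, 21.3, 12.5.
Cumulative: 10.2, 25.4, 46.7, 46.7, 46.7, 56.2, 72.3, 85.4, 106.7, 119.2.
The total first reaches 48 DD on day 6.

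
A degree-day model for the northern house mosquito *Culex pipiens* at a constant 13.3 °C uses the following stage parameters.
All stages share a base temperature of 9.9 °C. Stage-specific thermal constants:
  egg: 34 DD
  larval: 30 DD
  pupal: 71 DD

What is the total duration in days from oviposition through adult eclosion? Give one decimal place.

39.7 days

Daily accumulation at 13.3 °C = 13.3 − 9.9 = 3.4 DD/day.
Total K = 34 + 30 + 71 = 135 DD.
Total duration = 135 / 3.4 = 39.706 ≈ 39.7 days.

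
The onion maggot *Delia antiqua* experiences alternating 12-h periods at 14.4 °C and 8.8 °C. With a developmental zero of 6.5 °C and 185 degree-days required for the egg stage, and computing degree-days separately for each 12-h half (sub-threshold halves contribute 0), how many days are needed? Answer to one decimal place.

Day half: max(0, 14.4 − 6.5) × 0.5 = 7.9 × 0.5 = 3.95 DD.
Night half: max(0, 8.8 − 6.5) × 0.5 = 2.3 × 0.5 = 1.15 DD.
Per 24 h: 5.10 DD/day.
Duration = 185 / 5.10 = 36.275 ≈ 36.3 days.

36.3 days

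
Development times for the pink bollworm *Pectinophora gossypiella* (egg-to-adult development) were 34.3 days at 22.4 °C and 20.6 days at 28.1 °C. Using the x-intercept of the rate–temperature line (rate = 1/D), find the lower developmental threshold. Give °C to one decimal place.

Linear rate model ⇒ the product D·(T − T_b) is constant across temperatures.
34.3·(22.4 − T_b) = 20.6·(28.1 − T_b)
T_b = (34.3·22.4 − 20.6·28.1) / (34.3 − 20.6) = 189.46 / 13.7 = 13.829 °C ≈ 13.8 °C.

13.8 °C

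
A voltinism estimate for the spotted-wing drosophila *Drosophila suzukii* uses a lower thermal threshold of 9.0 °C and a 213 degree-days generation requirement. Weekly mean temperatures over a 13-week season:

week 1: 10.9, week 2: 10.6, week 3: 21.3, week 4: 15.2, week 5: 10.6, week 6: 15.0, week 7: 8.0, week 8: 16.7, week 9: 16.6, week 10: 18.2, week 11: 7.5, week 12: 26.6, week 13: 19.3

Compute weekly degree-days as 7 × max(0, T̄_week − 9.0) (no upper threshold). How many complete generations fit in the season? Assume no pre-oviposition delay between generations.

Weekly DD (7 × max(0, T̄ − 9.0)): 13.3, 11.2, 86.1, 43.4, 11.2, 42.0, 0.0, 53.9, 53.2, 64.4, 0.0, 123.2, 72.1.
Season total = 574.0 DD.
Complete generations = ⌊574.0 / 213⌋ = 2.

2 generations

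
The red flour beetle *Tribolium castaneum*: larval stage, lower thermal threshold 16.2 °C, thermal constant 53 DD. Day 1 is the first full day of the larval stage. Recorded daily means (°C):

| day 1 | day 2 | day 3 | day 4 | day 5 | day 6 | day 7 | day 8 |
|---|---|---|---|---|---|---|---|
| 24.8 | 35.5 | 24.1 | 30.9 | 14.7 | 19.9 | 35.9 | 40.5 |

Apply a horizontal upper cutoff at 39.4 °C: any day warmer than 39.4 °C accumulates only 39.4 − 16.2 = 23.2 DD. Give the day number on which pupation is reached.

day 6

Daily DD above 16.2 °C (capped at 23.2): 8.6, 19.3, 7.9, 14.7, 0.0, 3.7, 19.7, 23.2.
Cumulative: 8.6, 27.9, 35.8, 50.5, 50.5, 54.2, 73.9, 97.1.
The total first reaches 53 DD on day 6.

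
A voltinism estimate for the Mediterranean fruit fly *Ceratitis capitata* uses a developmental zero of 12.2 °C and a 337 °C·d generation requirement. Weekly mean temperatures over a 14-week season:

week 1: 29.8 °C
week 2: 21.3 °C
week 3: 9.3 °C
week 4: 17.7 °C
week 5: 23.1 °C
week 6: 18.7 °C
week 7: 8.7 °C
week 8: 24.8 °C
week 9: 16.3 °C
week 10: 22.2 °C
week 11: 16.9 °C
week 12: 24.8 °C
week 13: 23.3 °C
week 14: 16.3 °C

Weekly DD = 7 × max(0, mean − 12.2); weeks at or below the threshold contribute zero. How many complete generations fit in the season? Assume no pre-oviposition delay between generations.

2 generations

Weekly DD (7 × max(0, T̄ − 12.2)): 123.2, 63.7, 0.0, 38.5, 76.3, 45.5, 0.0, 88.2, 28.7, 70.0, 32.9, 88.2, 77.7, 28.7.
Season total = 761.6 DD.
Complete generations = ⌊761.6 / 337⌋ = 2.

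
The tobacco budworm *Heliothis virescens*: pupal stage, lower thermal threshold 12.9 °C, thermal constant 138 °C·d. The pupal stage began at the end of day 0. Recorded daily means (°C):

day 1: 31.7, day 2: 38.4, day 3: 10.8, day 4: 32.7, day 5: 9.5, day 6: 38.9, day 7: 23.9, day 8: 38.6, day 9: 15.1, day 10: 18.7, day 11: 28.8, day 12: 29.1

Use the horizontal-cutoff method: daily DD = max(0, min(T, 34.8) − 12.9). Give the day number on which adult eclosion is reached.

Daily DD above 12.9 °C (capped at 21.9): 18.8, 21.9, 0.0, 19.8, 0.0, 21.9, 11.0, 21.9, 2.2, 5.8, 15.9, 16.2.
Cumulative: 18.8, 40.7, 40.7, 60.5, 60.5, 82.4, 93.4, 115.3, 117.5, 123.3, 139.2, 155.4.
The total first reaches 138 DD on day 11.

day 11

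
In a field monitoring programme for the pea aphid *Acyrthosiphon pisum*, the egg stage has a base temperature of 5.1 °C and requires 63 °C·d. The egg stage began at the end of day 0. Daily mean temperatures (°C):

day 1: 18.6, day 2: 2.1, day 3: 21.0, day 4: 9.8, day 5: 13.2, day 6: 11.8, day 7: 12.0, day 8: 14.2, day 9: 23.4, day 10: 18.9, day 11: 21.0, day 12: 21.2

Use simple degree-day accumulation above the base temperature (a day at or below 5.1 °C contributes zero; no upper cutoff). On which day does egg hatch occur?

day 8

Daily DD above 5.1 °C: 13.5, 0.0, 15.9, 4.7, 8.1, 6.7, 6.9, 9.1, 18.3, 13.8, 15.9, 16.1.
Cumulative: 13.5, 13.5, 29.4, 34.1, 42.2, 48.9, 55.8, 64.9, 83.2, 97.0, 112.9, 129.0.
The total first reaches 63 DD on day 8.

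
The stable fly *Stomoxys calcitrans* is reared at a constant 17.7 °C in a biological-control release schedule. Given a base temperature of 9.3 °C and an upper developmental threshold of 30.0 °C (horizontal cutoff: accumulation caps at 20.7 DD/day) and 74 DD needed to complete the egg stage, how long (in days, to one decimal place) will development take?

Daily accumulation = 17.7 − 9.3 = 8.4 DD/day.
Duration = 74 / 8.4 = 8.810 ≈ 8.8 days.

8.8 days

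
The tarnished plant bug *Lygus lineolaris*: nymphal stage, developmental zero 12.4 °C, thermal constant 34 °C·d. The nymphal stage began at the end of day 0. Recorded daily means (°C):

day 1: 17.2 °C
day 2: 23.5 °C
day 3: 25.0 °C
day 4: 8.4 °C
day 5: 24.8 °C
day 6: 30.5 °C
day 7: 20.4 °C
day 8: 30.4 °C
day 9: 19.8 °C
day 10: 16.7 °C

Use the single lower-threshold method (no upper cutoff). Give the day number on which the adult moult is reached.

day 5

Daily DD above 12.4 °C: 4.8, 11.1, 12.6, 0.0, 12.4, 18.1, 8.0, 18.0, 7.4, 4.3.
Cumulative: 4.8, 15.9, 28.5, 28.5, 40.9, 59.0, 67.0, 85.0, 92.4, 96.7.
The total first reaches 34 DD on day 5.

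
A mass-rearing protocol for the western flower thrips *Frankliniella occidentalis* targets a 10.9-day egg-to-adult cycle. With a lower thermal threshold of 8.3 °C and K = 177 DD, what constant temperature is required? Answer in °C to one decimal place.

Required daily accumulation = 177 / 10.9 = 16.239 DD/day.
T = T_base + 16.239 = 8.3 + 16.239 = 24.539 ≈ 24.5 °C.

24.5 °C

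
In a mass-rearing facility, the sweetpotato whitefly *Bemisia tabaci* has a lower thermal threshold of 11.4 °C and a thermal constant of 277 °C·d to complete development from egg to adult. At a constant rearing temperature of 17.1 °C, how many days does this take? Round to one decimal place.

Daily accumulation = 17.1 − 11.4 = 5.7 DD/day.
Duration = 277 / 5.7 = 48.596 ≈ 48.6 days.

48.6 days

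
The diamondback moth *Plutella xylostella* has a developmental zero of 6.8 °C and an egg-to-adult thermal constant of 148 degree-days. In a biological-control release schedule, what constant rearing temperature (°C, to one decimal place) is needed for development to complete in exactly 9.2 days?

22.9 °C

Required daily accumulation = 148 / 9.2 = 16.087 DD/day.
T = T_base + 16.087 = 6.8 + 16.087 = 22.887 ≈ 22.9 °C.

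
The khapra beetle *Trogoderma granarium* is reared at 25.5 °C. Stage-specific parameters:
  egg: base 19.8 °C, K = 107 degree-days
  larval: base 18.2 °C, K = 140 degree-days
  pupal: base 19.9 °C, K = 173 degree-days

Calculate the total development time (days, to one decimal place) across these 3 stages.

68.8 days

egg: 107 / (25.5 − 19.8) = 107 / 5.7 = 18.772 d.
larval: 140 / (25.5 − 18.2) = 140 / 7.3 = 19.178 d.
pupal: 173 / (25.5 − 19.9) = 173 / 5.6 = 30.893 d.
Sum = 68.843 ≈ 68.8 days.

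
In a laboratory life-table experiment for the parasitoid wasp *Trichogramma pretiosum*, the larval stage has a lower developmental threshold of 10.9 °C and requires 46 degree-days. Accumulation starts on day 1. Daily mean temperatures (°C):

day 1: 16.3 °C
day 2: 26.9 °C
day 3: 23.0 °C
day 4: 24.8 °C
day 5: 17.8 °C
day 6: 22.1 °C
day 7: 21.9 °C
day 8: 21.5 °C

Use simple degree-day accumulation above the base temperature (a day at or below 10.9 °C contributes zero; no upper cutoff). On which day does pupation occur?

day 4

Daily DD above 10.9 °C: 5.4, 16.0, 12.1, 13.9, 6.9, 11.2, 11.0, 10.6.
Cumulative: 5.4, 21.4, 33.5, 47.4, 54.3, 65.5, 76.5, 87.1.
The total first reaches 46 DD on day 4.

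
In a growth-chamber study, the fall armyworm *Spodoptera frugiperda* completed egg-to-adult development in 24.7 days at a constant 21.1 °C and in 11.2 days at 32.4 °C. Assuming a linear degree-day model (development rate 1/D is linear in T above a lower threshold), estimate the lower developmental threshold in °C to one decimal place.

Under the model K = D·(T − T_b), so D₁·(T₁ − T_b) = D₂·(T₂ − T_b).
24.7·(21.1 − T_b) = 11.2·(32.4 − T_b)
T_b = (24.7·21.1 − 11.2·32.4) / (24.7 − 11.2) = 158.29 / 13.5 = 11.725 °C ≈ 11.7 °C.

11.7 °C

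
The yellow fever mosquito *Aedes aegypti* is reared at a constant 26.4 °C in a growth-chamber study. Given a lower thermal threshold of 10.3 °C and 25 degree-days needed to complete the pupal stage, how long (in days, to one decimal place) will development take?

Daily accumulation = 26.4 − 10.3 = 16.1 DD/day.
Duration = 25 / 16.1 = 1.553 ≈ 1.6 days.

1.6 days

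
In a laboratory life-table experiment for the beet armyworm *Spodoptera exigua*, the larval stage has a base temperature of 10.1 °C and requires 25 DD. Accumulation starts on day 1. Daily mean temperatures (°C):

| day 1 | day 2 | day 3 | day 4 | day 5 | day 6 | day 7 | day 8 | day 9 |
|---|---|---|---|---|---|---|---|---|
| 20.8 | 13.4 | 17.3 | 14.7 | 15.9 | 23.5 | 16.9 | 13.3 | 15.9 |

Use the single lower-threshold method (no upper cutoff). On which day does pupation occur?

day 4

Daily DD above 10.1 °C: 10.7, 3.3, 7.2, 4.6, 5.8, 13.4, 6.8, 3.2, 5.8.
Cumulative: 10.7, 14.0, 21.2, 25.8, 31.6, 45.0, 51.8, 55.0, 60.8.
The total first reaches 25 DD on day 4.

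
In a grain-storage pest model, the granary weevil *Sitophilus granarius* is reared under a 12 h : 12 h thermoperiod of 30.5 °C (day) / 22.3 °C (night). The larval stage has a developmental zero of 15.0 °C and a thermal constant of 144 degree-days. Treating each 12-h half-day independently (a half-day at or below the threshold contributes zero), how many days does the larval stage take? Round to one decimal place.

Day half: max(0, 30.5 − 15.0) × 0.5 = 15.5 × 0.5 = 7.75 DD.
Night half: max(0, 22.3 − 15.0) × 0.5 = 7.3 × 0.5 = 3.65 DD.
Per 24 h: 11.40 DD/day.
Duration = 144 / 11.40 = 12.632 ≈ 12.6 days.

12.6 days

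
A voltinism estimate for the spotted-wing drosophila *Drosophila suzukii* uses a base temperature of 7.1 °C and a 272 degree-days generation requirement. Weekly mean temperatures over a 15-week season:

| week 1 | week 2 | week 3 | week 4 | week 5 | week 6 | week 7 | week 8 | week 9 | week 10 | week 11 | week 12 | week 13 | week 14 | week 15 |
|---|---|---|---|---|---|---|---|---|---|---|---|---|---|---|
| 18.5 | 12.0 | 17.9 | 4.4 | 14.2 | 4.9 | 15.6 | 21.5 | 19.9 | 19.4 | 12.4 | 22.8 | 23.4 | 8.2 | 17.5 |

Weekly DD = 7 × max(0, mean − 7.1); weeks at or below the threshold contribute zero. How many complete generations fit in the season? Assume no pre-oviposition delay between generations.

Weekly DD (7 × max(0, T̄ − 7.1)): 79.8, 34.3, 75.6, 0.0, 49.7, 0.0, 59.5, 100.8, 89.6, 86.1, 37.1, 109.9, 114.1, 7.7, 72.8.
Season total = 917.0 DD.
Complete generations = ⌊917.0 / 272⌋ = 3.

3 generations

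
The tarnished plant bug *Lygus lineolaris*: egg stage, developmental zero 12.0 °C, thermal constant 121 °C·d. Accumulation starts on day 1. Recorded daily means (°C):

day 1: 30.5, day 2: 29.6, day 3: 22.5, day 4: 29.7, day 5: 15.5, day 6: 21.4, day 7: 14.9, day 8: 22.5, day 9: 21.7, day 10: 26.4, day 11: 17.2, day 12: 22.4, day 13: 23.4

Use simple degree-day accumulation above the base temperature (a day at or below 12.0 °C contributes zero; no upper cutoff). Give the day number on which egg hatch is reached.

day 12

Daily DD above 12.0 °C: 18.5, 17.6, 10.5, 17.7, 3.5, 9.4, 2.9, 10.5, 9.7, 14.4, 5.2, 10.4, 11.4.
Cumulative: 18.5, 36.1, 46.6, 64.3, 67.8, 77.2, 80.1, 90.6, 100.3, 114.7, 119.9, 130.3, 141.7.
The total first reaches 121 DD on day 12.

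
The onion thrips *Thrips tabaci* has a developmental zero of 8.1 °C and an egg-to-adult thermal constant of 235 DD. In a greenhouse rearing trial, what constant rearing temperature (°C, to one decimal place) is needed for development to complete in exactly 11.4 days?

28.7 °C

Required daily accumulation = 235 / 11.4 = 20.614 DD/day.
T = T_base + 20.614 = 8.1 + 20.614 = 28.714 ≈ 28.7 °C.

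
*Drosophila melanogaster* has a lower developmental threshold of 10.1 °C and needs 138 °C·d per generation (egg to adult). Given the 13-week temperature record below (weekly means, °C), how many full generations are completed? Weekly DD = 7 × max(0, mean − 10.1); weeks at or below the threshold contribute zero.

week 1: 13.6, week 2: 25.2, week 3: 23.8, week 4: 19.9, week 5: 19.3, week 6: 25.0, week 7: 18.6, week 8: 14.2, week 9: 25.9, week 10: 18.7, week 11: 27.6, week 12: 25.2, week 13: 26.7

Weekly DD (7 × max(0, T̄ − 10.1)): 24.5, 105.7, 95.9, 68.6, 64.4, 104.3, 59.5, 28.7, 110.6, 60.2, 122.5, 105.7, 116.2.
Season total = 1066.8 DD.
Complete generations = ⌊1066.8 / 138⌋ = 7.

7 generations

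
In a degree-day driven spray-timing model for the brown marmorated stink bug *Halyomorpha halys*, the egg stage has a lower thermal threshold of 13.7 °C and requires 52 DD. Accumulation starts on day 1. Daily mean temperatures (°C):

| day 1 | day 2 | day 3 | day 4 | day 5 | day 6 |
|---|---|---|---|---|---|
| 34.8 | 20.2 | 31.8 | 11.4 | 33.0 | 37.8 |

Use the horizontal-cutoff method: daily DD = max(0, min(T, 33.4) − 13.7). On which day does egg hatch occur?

Daily DD above 13.7 °C (capped at 19.7): 19.7, 6.5, 18.1, 0.0, 19.3, 19.7.
Cumulative: 19.7, 26.2, 44.3, 44.3, 63.6, 83.3.
The total first reaches 52 DD on day 5.

day 5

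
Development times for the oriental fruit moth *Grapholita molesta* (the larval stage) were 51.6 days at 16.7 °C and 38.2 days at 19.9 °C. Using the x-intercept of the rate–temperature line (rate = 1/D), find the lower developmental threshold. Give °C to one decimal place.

Under the model K = D·(T − T_b), so D₁·(T₁ − T_b) = D₂·(T₂ − T_b).
51.6·(16.7 − T_b) = 38.2·(19.9 − T_b)
T_b = (51.6·16.7 − 38.2·19.9) / (51.6 − 38.2) = 101.54 / 13.4 = 7.578 °C ≈ 7.6 °C.

7.6 °C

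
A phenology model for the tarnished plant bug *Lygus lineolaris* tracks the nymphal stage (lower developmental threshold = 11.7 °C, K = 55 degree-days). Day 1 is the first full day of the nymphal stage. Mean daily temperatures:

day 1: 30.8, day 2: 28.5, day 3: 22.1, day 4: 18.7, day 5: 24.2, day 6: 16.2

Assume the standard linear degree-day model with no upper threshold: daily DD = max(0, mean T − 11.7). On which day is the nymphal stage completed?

day 5

Daily DD above 11.7 °C: 19.1, 16.8, 10.4, 7.0, 12.5, 4.5.
Cumulative: 19.1, 35.9, 46.3, 53.3, 65.8, 70.3.
The total first reaches 55 DD on day 5.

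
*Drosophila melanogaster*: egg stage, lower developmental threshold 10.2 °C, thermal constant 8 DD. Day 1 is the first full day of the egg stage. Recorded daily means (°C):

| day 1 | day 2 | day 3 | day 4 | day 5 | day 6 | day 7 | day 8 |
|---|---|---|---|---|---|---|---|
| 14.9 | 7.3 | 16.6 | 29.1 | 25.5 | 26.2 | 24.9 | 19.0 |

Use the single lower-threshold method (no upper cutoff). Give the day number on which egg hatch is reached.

day 3

Daily DD above 10.2 °C: 4.7, 0.0, 6.4, 18.9, 15.3, 16.0, 14.7, 8.8.
Cumulative: 4.7, 4.7, 11.1, 30.0, 45.3, 61.3, 76.0, 84.8.
The total first reaches 8 DD on day 3.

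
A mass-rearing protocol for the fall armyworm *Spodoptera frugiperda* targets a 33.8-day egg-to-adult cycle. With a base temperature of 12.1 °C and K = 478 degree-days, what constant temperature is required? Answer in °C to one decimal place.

26.2 °C

Required daily accumulation = 478 / 33.8 = 14.142 DD/day.
T = T_base + 14.142 = 12.1 + 14.142 = 26.242 ≈ 26.2 °C.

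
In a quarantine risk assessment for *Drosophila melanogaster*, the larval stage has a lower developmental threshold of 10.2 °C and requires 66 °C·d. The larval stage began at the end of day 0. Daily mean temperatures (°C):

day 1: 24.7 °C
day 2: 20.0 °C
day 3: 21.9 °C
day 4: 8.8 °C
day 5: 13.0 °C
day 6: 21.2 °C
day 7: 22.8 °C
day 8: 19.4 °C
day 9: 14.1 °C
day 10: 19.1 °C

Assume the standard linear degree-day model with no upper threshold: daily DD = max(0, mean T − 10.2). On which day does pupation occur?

day 8

Daily DD above 10.2 °C: 14.5, 9.8, 11.7, 0.0, 2.8, 11.0, 12.6, 9.2, 3.9, 8.9.
Cumulative: 14.5, 24.3, 36.0, 36.0, 38.8, 49.8, 62.4, 71.6, 75.5, 84.4.
The total first reaches 66 DD on day 8.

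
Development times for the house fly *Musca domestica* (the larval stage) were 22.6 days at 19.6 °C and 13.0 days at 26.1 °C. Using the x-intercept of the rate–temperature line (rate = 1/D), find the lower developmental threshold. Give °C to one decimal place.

10.8 °C

Under the model K = D·(T − T_b), so D₁·(T₁ − T_b) = D₂·(T₂ − T_b).
22.6·(19.6 − T_b) = 13.0·(26.1 − T_b)
T_b = (22.6·19.6 − 13.0·26.1) / (22.6 − 13.0) = 103.66 / 9.6 = 10.798 °C ≈ 10.8 °C.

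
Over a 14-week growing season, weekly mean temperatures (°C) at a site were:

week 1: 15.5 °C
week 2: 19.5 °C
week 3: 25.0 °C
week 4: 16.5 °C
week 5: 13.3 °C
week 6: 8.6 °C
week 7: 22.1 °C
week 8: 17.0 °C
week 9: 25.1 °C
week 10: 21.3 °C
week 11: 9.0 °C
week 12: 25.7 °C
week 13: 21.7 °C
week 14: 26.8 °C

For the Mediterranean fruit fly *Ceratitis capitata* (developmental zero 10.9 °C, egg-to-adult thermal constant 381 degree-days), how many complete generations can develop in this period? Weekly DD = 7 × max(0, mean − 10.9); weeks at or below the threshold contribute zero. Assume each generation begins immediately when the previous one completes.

2 generations

Weekly DD (7 × max(0, T̄ − 10.9)): 32.2, 60.2, 98.7, 39.2, 16.8, 0.0, 78.4, 42.7, 99.4, 72.8, 0.0, 103.6, 75.6, 111.3.
Season total = 830.9 DD.
Complete generations = ⌊830.9 / 381⌋ = 2.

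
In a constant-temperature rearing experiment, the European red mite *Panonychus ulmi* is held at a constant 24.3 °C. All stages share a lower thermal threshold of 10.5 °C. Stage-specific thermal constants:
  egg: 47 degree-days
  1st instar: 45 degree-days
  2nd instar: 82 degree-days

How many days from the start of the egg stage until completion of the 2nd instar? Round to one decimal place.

Daily accumulation at 24.3 °C = 24.3 − 10.5 = 13.8 DD/day.
Total K = 47 + 45 + 82 = 174 DD.
Total duration = 174 / 13.8 = 12.609 ≈ 12.6 days.

12.6 days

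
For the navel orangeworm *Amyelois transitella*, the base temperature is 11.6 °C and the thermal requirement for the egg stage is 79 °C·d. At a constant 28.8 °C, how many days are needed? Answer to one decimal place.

4.6 days

Daily accumulation = 28.8 − 11.6 = 17.2 DD/day.
Duration = 79 / 17.2 = 4.593 ≈ 4.6 days.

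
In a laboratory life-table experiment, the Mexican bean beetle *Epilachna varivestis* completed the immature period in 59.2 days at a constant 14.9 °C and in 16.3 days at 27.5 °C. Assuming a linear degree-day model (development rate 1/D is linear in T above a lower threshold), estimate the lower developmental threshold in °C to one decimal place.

Under the model K = D·(T − T_b), so D₁·(T₁ − T_b) = D₂·(T₂ − T_b).
59.2·(14.9 − T_b) = 16.3·(27.5 − T_b)
T_b = (59.2·14.9 − 16.3·27.5) / (59.2 − 16.3) = 433.83 / 42.9 = 10.113 °C ≈ 10.1 °C.

10.1 °C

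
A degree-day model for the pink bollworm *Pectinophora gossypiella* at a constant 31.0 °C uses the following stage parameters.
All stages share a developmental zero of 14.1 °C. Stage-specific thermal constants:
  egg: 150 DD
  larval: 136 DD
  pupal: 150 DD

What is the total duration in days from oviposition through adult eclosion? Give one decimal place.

25.8 days

Daily accumulation at 31.0 °C = 31.0 − 14.1 = 16.9 DD/day.
Total K = 150 + 136 + 150 = 436 DD.
Total duration = 436 / 16.9 = 25.799 ≈ 25.8 days.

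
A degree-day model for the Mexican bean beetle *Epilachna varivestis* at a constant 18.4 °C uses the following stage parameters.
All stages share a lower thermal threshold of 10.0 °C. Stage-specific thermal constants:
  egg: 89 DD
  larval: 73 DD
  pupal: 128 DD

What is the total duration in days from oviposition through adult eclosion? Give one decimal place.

Daily accumulation at 18.4 °C = 18.4 − 10.0 = 8.4 DD/day.
Total K = 89 + 73 + 128 = 290 DD.
Total duration = 290 / 8.4 = 34.524 ≈ 34.5 days.

34.5 days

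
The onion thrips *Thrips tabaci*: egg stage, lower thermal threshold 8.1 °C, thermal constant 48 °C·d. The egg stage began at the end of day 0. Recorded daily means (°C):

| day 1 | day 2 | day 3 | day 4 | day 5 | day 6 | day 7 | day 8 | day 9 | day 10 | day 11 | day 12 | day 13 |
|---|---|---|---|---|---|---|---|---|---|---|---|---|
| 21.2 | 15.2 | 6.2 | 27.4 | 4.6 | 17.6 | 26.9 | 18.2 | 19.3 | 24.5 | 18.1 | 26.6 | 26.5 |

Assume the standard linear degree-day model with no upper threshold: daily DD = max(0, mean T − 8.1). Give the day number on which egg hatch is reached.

Daily DD above 8.1 °C: 13.1, 7.1, 0.0, 19.3, 0.0, 9.5, 18.8, 10.1, 11.2, 16.4, 10.0, 18.5, 18.4.
Cumulative: 13.1, 20.2, 20.2, 39.5, 39.5, 49.0, 67.8, 77.9, 89.1, 105.5, 115.5, 134.0, 152.4.
The total first reaches 48 DD on day 6.

day 6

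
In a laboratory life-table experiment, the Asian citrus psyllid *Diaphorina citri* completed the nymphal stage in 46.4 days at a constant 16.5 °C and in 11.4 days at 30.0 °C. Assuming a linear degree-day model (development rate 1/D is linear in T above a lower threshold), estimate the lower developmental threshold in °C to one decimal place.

12.1 °C

Under the model K = D·(T − T_b), so D₁·(T₁ − T_b) = D₂·(T₂ − T_b).
46.4·(16.5 − T_b) = 11.4·(30.0 − T_b)
T_b = (46.4·16.5 − 11.4·30.0) / (46.4 − 11.4) = 423.60 / 35.0 = 12.103 °C ≈ 12.1 °C.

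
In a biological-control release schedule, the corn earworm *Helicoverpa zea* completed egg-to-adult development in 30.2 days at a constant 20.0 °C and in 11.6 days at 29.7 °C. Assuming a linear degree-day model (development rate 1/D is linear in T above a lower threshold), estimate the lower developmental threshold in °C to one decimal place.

Linear rate model ⇒ the product D·(T − T_b) is constant across temperatures.
30.2·(20.0 − T_b) = 11.6·(29.7 − T_b)
T_b = (30.2·20.0 − 11.6·29.7) / (30.2 − 11.6) = 259.48 / 18.6 = 13.951 °C ≈ 14.0 °C.

14.0 °C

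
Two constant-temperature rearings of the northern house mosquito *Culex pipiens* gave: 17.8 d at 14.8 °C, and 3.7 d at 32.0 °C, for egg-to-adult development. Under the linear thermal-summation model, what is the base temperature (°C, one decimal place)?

Under the model K = D·(T − T_b), so D₁·(T₁ − T_b) = D₂·(T₂ − T_b).
17.8·(14.8 − T_b) = 3.7·(32.0 − T_b)
T_b = (17.8·14.8 − 3.7·32.0) / (17.8 − 3.7) = 145.04 / 14.1 = 10.287 °C ≈ 10.3 °C.

10.3 °C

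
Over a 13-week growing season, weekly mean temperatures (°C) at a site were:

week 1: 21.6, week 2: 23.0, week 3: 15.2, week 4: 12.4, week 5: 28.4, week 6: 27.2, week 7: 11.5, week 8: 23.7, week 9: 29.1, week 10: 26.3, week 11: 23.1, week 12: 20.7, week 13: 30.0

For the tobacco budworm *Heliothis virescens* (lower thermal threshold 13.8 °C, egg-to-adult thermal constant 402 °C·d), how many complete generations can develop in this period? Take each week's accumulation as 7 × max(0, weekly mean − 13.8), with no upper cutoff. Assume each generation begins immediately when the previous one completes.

2 generations

Weekly DD (7 × max(0, T̄ − 13.8)): 54.6, 64.4, 9.8, 0.0, 102.2, 93.8, 0.0, 69.3, 107.1, 87.5, 65.1, 48.3, 113.4.
Season total = 815.5 DD.
Complete generations = ⌊815.5 / 402⌋ = 2.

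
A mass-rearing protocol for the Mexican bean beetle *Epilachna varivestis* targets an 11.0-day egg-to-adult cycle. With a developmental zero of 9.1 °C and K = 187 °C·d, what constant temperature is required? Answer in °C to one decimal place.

26.1 °C

Required daily accumulation = 187 / 11.0 = 17.000 DD/day.
T = T_base + 17.000 = 9.1 + 17.000 = 26.100 ≈ 26.1 °C.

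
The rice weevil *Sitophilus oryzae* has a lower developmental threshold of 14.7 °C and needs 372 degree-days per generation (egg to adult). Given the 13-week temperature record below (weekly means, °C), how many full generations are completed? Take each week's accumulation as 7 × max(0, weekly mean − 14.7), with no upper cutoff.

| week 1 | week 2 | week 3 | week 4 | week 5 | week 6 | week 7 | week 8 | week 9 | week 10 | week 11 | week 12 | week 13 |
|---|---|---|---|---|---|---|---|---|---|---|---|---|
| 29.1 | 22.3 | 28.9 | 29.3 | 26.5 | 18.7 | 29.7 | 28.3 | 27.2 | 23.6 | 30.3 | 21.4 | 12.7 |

Weekly DD (7 × max(0, T̄ − 14.7)): 100.8, 53.2, 99.4, 102.2, 82.6, 28.0, 105.0, 95.2, 87.5, 62.3, 109.2, 46.9, 0.0.
Season total = 972.3 DD.
Complete generations = ⌊972.3 / 372⌋ = 2.

2 generations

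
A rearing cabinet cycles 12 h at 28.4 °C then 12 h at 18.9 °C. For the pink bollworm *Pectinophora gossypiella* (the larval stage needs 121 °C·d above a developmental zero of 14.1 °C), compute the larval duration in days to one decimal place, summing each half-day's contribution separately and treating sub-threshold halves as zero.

Day half: max(0, 28.4 − 14.1) × 0.5 = 14.3 × 0.5 = 7.15 DD.
Night half: max(0, 18.9 − 14.1) × 0.5 = 4.8 × 0.5 = 2.40 DD.
Per 24 h: 9.55 DD/day.
Duration = 121 / 9.55 = 12.670 ≈ 12.7 days.

12.7 days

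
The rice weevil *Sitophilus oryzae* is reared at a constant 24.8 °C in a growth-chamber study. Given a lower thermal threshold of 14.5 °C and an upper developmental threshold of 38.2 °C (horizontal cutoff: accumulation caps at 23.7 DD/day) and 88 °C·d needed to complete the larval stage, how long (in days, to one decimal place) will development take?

Daily accumulation = 24.8 − 14.5 = 10.3 DD/day.
Duration = 88 / 10.3 = 8.544 ≈ 8.5 days.

8.5 days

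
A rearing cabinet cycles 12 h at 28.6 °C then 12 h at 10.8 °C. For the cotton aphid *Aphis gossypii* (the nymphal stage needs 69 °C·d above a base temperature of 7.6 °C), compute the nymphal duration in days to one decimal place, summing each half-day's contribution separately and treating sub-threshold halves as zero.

Day half: max(0, 28.6 − 7.6) × 0.5 = 21.0 × 0.5 = 10.50 DD.
Night half: max(0, 10.8 − 7.6) × 0.5 = 3.2 × 0.5 = 1.60 DD.
Per 24 h: 12.10 DD/day.
Duration = 69 / 12.10 = 5.702 ≈ 5.7 days.

5.7 days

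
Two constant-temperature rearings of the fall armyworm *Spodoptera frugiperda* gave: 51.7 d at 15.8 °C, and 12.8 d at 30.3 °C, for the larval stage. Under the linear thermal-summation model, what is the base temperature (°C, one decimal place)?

11.0 °C

Equal thermal constants: D₁(T₁ − T_b) = D₂(T₂ − T_b).
51.7·(15.8 − T_b) = 12.8·(30.3 − T_b)
T_b = (51.7·15.8 − 12.8·30.3) / (51.7 − 12.8) = 429.02 / 38.9 = 11.029 °C ≈ 11.0 °C.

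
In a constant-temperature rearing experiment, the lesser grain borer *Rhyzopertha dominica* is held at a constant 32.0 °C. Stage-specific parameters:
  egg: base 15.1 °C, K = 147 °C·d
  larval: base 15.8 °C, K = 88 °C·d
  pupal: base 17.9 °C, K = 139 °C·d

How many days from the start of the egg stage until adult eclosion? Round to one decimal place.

24.0 days

egg: 147 / (32.0 − 15.1) = 147 / 16.9 = 8.698 d.
larval: 88 / (32.0 − 15.8) = 88 / 16.2 = 5.432 d.
pupal: 139 / (32.0 − 17.9) = 139 / 14.1 = 9.858 d.
Sum = 23.988 ≈ 24.0 days.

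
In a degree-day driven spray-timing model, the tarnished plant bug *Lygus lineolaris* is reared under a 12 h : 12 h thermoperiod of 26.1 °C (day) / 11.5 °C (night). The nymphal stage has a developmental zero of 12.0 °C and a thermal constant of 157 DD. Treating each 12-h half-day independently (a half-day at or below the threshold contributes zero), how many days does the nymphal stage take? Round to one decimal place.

Day half: max(0, 26.1 − 12.0) × 0.5 = 14.1 × 0.5 = 7.05 DD.
Night half: max(0, 11.5 − 12.0) × 0.5 = 0.0 × 0.5 = 0.00 DD.
Per 24 h: 7.05 DD/day.
Duration = 157 / 7.05 = 22.270 ≈ 22.3 days.

22.3 days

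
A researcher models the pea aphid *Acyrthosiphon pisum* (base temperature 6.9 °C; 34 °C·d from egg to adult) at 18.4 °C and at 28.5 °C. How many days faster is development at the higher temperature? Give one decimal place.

At 18.4 °C: 34 / (18.4 − 6.9) = 34 / 11.5 = 2.957 d.
At 28.5 °C: 34 / (28.5 − 6.9) = 34 / 21.6 = 1.574 d.
Difference = |2.957 − 1.574| = 1.382 ≈ 1.4 days.

1.4 days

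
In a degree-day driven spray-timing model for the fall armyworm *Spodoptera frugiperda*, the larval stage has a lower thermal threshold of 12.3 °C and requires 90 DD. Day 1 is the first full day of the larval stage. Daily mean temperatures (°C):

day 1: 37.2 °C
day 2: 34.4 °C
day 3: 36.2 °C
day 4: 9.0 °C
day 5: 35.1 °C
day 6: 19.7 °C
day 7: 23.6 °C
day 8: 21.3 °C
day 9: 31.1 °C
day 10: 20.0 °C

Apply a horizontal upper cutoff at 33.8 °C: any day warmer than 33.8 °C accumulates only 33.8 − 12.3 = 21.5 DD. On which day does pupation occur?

Daily DD above 12.3 °C (capped at 21.5): 21.5, 21.5, 21.5, 0.0, 21.5, 7.4, 11.3, 9.0, 18.8, 7.7.
Cumulative: 21.5, 43.0, 64.5, 64.5, 86.0, 93.4, 104.7, 113.7, 132.5, 140.2.
The total first reaches 90 DD on day 6.

day 6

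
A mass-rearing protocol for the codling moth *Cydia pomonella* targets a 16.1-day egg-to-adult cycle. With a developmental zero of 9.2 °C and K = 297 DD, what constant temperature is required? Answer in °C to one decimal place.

27.6 °C

Required daily accumulation = 297 / 16.1 = 18.447 DD/day.
T = T_base + 18.447 = 9.2 + 18.447 = 27.647 ≈ 27.6 °C.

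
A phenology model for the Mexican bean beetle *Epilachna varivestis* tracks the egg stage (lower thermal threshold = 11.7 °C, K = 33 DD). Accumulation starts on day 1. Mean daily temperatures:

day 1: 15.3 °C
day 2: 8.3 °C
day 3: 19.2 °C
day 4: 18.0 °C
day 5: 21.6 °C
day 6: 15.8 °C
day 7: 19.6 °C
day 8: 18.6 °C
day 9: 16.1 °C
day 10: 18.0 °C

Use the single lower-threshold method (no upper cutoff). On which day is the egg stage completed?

Daily DD above 11.7 °C: 3.6, 0.0, 7.5, 6.3, 9.9, 4.1, 7.9, 6.9, 4.4, 6.3.
Cumulative: 3.6, 3.6, 11.1, 17.4, 27.3, 31.4, 39.3, 46.2, 50.6, 56.9.
The total first reaches 33 DD on day 7.

day 7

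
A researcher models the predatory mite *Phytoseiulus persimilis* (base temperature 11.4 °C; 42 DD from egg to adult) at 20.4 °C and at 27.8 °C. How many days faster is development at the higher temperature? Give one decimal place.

At 20.4 °C: 42 / (20.4 − 11.4) = 42 / 9.0 = 4.667 d.
At 27.8 °C: 42 / (27.8 − 11.4) = 42 / 16.4 = 2.561 d.
Difference = |4.667 − 2.561| = 2.106 ≈ 2.1 days.

2.1 days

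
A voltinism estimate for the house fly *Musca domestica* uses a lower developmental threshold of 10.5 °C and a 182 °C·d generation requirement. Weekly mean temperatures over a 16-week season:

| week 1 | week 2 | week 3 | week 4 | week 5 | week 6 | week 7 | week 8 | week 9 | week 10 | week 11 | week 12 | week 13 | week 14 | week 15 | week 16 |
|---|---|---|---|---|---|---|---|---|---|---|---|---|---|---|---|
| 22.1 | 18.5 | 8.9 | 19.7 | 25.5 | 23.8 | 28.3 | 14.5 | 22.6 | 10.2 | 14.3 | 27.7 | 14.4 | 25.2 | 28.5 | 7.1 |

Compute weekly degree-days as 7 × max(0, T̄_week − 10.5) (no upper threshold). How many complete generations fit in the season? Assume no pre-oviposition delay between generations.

5 generations

Weekly DD (7 × max(0, T̄ − 10.5)): 81.2, 56.0, 0.0, 64.4, 105.0, 93.1, 124.6, 28.0, 84.7, 0.0, 26.6, 120.4, 27.3, 102.9, 126.0, 0.0.
Season total = 1040.2 DD.
Complete generations = ⌊1040.2 / 182⌋ = 5.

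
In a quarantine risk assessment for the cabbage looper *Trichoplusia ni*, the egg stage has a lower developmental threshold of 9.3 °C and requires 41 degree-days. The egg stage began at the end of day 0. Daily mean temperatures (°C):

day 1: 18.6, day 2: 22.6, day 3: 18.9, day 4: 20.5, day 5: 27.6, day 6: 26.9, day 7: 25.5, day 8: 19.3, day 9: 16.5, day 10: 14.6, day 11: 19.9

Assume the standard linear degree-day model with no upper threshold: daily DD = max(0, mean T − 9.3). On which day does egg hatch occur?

day 4

Daily DD above 9.3 °C: 9.3, 13.3, 9.6, 11.2, 18.3, 17.6, 16.2, 10.0, 7.2, 5.3, 10.6.
Cumulative: 9.3, 22.6, 32.2, 43.4, 61.7, 79.3, 95.5, 105.5, 112.7, 118.0, 128.6.
The total first reaches 41 DD on day 4.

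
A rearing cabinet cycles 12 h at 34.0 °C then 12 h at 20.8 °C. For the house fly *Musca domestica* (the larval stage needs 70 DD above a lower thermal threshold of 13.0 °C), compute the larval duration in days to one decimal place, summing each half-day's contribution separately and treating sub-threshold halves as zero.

4.9 days

Day half: max(0, 34.0 − 13.0) × 0.5 = 21.0 × 0.5 = 10.50 DD.
Night half: max(0, 20.8 − 13.0) × 0.5 = 7.8 × 0.5 = 3.90 DD.
Per 24 h: 14.40 DD/day.
Duration = 70 / 14.40 = 4.861 ≈ 4.9 days.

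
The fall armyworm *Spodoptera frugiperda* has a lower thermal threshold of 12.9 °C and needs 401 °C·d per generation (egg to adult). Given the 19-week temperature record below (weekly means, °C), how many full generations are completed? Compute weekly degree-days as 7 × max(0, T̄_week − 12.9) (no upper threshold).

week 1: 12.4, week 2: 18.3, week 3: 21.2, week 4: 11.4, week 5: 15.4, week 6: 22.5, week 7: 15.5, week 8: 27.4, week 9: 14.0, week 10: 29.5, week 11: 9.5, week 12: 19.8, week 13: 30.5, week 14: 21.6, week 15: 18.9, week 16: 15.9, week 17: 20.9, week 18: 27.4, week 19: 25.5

Weekly DD (7 × max(0, T̄ − 12.9)): 0.0, 37.8, 58.1, 0.0, 17.5, 67.2, 18.2, 101.5, 7.7, 116.2, 0.0, 48.3, 123.2, 60.9, 42.0, 21.0, 56.0, 101.5, 88.2.
Season total = 965.3 DD.
Complete generations = ⌊965.3 / 401⌋ = 2.

2 generations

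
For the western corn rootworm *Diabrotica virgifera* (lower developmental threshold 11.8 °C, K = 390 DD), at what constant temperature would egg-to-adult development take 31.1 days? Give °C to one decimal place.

Required daily accumulation = 390 / 31.1 = 12.540 DD/day.
T = T_base + 12.540 = 11.8 + 12.540 = 24.340 ≈ 24.3 °C.

24.3 °C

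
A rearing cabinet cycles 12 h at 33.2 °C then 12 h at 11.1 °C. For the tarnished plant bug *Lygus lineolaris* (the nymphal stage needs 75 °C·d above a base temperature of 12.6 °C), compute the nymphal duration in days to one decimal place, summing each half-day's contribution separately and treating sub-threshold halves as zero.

Day half: max(0, 33.2 − 12.6) × 0.5 = 20.6 × 0.5 = 10.30 DD.
Night half: max(0, 11.1 − 12.6) × 0.5 = 0.0 × 0.5 = 0.00 DD.
Per 24 h: 10.30 DD/day.
Duration = 75 / 10.30 = 7.282 ≈ 7.3 days.

7.3 days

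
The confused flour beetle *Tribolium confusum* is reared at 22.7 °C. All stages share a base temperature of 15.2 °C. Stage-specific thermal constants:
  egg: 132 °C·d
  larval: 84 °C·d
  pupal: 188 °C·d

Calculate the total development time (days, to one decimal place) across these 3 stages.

53.9 days

Daily accumulation at 22.7 °C = 22.7 − 15.2 = 7.5 DD/day.
Total K = 132 + 84 + 188 = 404 DD.
Total duration = 404 / 7.5 = 53.867 ≈ 53.9 days.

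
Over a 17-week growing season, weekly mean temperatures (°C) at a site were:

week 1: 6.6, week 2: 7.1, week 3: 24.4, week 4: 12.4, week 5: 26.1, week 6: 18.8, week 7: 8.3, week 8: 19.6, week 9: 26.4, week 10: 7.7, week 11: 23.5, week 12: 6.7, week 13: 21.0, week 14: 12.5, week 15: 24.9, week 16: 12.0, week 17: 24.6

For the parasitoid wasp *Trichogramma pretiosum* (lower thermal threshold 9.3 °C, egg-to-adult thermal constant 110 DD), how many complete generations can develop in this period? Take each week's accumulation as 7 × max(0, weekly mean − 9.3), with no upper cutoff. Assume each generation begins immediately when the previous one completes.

8 generations

Weekly DD (7 × max(0, T̄ − 9.3)): 0.0, 0.0, 105.7, 21.7, 117.6, 66.5, 0.0, 72.1, 119.7, 0.0, 99.4, 0.0, 81.9, 22.4, 109.2, 18.9, 107.1.
Season total = 942.2 DD.
Complete generations = ⌊942.2 / 110⌋ = 8.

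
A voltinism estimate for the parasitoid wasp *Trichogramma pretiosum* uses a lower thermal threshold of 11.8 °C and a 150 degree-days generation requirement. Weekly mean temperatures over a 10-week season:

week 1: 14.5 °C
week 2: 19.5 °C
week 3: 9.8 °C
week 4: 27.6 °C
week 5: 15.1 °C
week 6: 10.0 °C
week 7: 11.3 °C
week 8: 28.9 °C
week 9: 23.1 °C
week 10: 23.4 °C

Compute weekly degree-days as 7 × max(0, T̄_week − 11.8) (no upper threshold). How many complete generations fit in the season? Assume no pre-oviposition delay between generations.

3 generations

Weekly DD (7 × max(0, T̄ − 11.8)): 18.9, 53.9, 0.0, 110.6, 23.1, 0.0, 0.0, 119.7, 79.1, 81.2.
Season total = 486.5 DD.
Complete generations = ⌊486.5 / 150⌋ = 3.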